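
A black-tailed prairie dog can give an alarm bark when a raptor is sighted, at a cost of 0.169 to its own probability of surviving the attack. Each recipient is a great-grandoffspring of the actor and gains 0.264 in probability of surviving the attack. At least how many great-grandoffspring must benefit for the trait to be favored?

r to a great-grandoffspring = 1/8 (three parent–offspring links: r = (1/2)^3 = 1/8).
Hamilton's rule: n·r·B > C  ⇒  n > C/(r·B) = 0.169/(0.125·0.264) = 5.121.
The smallest integer exceeding 5.121 is 6.

6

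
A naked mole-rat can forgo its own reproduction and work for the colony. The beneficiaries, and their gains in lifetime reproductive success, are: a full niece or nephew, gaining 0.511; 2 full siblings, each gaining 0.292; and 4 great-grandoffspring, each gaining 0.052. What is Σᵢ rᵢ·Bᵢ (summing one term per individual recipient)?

0.44575

r to a full niece or nephew = 1/4 (full aunt/uncle↔niece/nephew: two paths of length 3 through the shared grandparent pair: r = 2·(1/2)^3 = 1/4).
r to a full sibling = 1/2 (full sibs share both parents — two paths of length 2: r = 2·(1/2)^2 = 1/2).
r to a great-grandoffspring = 0.125 (three parent–offspring links: r = (1/2)^3 = 1/8).
Summing one r·B term per recipient: 1·0.25·0.511 + 2·0.5·0.292 + 4·0.125·0.052 = 0.44575.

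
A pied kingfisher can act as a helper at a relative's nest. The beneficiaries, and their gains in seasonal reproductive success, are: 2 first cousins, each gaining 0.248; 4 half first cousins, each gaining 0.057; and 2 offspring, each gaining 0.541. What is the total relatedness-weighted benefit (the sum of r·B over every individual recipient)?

0.61725

r to a first cousin = 0.125 (first cousins share one grandparent pair — two paths of length 4: r = 2·(1/2)^4 = 1/8).
r to a half first cousin = 0.0625 (half first cousins share one grandparent — one path of length 4: r = (1/2)^4 = 1/16).
r to an offspring = 1/2 (one parent–offspring link: r = (1/2)^1 = 1/2).
Summing one r·B term per recipient: 2·0.125·0.248 + 4·0.0625·0.057 + 2·0.5·0.541 = 0.61725.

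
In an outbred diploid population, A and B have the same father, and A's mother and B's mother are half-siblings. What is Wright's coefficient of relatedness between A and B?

With two independent routes of shared ancestry, r is the sum of the two contributions.
A and B are related in two ways: half-sibs through their shared father (r = 1/4) and half first cousins through their mothers (r = 1/16).
r = 1/4 + 1/16 = 0.3125.

0.3125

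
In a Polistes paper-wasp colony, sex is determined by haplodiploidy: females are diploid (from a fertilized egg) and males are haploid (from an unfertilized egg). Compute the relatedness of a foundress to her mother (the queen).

One meiotic link between diploid queen and diploid daughter: r = 1/2.

0.5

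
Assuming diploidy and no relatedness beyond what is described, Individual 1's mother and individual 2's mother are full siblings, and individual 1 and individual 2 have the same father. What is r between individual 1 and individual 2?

Independent pedigree routes through distinct common ancestors add.
Individual 1 and individual 2 are related in two ways: first cousins through their mothers (r = 1/8) and half-sibs through their shared father (r = 1/4).
r = 1/8 + 1/4 = 0.375.

0.375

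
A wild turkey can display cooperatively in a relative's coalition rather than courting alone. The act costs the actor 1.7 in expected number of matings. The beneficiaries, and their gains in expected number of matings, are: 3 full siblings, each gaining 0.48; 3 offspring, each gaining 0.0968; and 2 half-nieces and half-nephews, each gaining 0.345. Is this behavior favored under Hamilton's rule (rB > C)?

No

Hamilton's rule: the trait is favored when the sum of r·B over every recipient exceeds the actor's cost C.
r to a full sibling = 0.5 (full sibs share both parents — two paths of length 2: r = 2·(1/2)^2 = 1/2).
r to an offspring = 1/2 (one parent–offspring link: r = (1/2)^1 = 1/2).
r to a half-niece or half-nephew = 1/8 (half-aunt/uncle↔niece/nephew: one path of length 3: r = (1/2)^3 = 1/8).
Summing one r·B term per recipient: 3·0.5·0.48 + 3·0.5·0.0968 + 2·0.125·0.345 = 0.95145.
0.95145 < 1.7: the indirect benefit is less than the cost.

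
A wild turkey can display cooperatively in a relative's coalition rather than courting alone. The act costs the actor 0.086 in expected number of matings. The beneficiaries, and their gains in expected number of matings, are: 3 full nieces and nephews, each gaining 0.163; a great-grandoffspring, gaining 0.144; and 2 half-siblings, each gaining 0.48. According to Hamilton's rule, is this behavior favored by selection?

Yes

Hamilton's rule: the trait is favored when the sum of r·B over every recipient exceeds the actor's cost C.
r to a full niece or nephew = 1/4 (full aunt/uncle↔niece/nephew: two paths of length 3 through the shared grandparent pair: r = 2·(1/2)^3 = 1/4).
r to a great-grandoffspring = 1/8 (three parent–offspring links: r = (1/2)^3 = 1/8).
r to a half-sibling = 1/4 (half-sibs share one parent — one path of length 2: r = (1/2)^2 = 1/4).
Summing one r·B term per recipient: 3·0.25·0.163 + 1·0.125·0.144 + 2·0.25·0.48 = 0.38025.
0.38025 > 0.086: the indirect benefit exceeds the cost.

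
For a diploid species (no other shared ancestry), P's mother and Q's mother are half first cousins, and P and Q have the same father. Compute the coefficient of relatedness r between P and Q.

0.265625

Relatedness sums over independent paths through distinct common ancestors.
P and Q are related in two ways: half second cousins through their mothers (r = 1/64) and half-sibs through their shared father (r = 1/4).
r = 1/64 + 1/4 = 17/64 = 0.265625.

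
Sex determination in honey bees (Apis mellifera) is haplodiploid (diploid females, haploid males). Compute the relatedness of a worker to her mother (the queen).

0.5

One meiotic link between diploid queen and diploid daughter: r = 1/2.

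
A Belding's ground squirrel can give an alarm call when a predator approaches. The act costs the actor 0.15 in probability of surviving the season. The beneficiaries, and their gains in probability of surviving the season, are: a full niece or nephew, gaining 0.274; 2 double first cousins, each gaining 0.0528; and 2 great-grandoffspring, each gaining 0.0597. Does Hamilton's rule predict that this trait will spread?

Hamilton's rule: the trait is favored when the sum of r·B over every recipient exceeds the actor's cost C.
r to a full niece or nephew = 1/4 (full aunt/uncle↔niece/nephew: two paths of length 3 through the shared grandparent pair: r = 2·(1/2)^3 = 1/4).
r to a double first cousin = 0.25 (double first cousins share both grandparent pairs — four paths of length 4: r = 4·(1/2)^4 = 1/4).
r to a great-grandoffspring = 0.125 (three parent–offspring links: r = (1/2)^3 = 1/8).
Summing one r·B term per recipient: 1·0.25·0.274 + 2·0.25·0.0528 + 2·0.125·0.0597 = 0.109825.
0.109825 < 0.15: the indirect benefit is less than the cost.

No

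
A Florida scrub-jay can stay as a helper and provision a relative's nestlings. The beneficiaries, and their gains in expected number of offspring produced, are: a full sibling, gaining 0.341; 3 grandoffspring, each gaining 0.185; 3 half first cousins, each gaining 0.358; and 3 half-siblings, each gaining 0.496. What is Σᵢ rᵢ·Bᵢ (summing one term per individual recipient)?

r to a full sibling = 1/2 (full sibs share both parents — two paths of length 2: r = 2·(1/2)^2 = 1/2).
r to a grandoffspring = 1/4 (two parent–offspring links: r = (1/2)^2 = 1/4).
r to a half first cousin = 1/16 (half first cousins share one grandparent — one path of length 4: r = (1/2)^4 = 1/16).
r to a half-sibling = 0.25 (half-sibs share one parent — one path of length 2: r = (1/2)^2 = 1/4).
Summing one r·B term per recipient: 1·0.5·0.341 + 3·0.25·0.185 + 3·0.0625·0.358 + 3·0.25·0.496 = 0.748375.

0.748375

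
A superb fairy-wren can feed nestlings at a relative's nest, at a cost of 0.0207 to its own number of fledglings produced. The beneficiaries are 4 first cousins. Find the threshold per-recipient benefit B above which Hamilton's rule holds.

r to a first cousin = 0.125 (first cousins share one grandparent pair — two paths of length 4: r = 2·(1/2)^4 = 1/8).
Hamilton's rule with n recipients of equal r: n·r·B > C, so B > C/(n·r) = 0.0207/(4·0.125) = 0.0414.

0.0414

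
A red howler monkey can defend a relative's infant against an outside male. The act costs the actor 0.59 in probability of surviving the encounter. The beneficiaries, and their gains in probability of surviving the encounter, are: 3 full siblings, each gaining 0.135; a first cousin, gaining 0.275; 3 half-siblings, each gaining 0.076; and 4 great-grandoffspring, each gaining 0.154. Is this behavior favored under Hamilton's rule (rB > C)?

No

Hamilton's rule: the trait is favored when the sum of r·B over every recipient exceeds the actor's cost C.
r to a full sibling = 0.5 (full sibs share both parents — two paths of length 2: r = 2·(1/2)^2 = 1/2).
r to a first cousin = 0.125 (first cousins share one grandparent pair — two paths of length 4: r = 2·(1/2)^4 = 1/8).
r to a half-sibling = 0.25 (half-sibs share one parent — one path of length 2: r = (1/2)^2 = 1/4).
r to a great-grandoffspring = 1/8 (three parent–offspring links: r = (1/2)^3 = 1/8).
Summing one r·B term per recipient: 3·0.5·0.135 + 1·0.125·0.275 + 3·0.25·0.076 + 4·0.125·0.154 = 0.370875.
0.370875 < 0.59: the indirect benefit is less than the cost.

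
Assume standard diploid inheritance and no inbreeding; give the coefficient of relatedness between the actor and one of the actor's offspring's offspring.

Each parent–offspring link contributes a factor of 1/2, and independent paths through distinct common ancestors add.
Two parent–offspring links: r = (1/2)^2 = 1/4.

0.25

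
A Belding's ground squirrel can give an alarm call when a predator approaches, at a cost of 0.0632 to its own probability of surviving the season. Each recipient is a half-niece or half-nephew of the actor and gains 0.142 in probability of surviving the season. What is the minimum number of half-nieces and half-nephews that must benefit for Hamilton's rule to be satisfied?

4

r to a half-niece or half-nephew = 0.125 (half-aunt/uncle↔niece/nephew: one path of length 3: r = (1/2)^3 = 1/8).
Hamilton's rule: n·r·B > C  ⇒  n > C/(r·B) = 0.0632/(0.125·0.142) = 3.561.
The smallest integer exceeding 3.561 is 4.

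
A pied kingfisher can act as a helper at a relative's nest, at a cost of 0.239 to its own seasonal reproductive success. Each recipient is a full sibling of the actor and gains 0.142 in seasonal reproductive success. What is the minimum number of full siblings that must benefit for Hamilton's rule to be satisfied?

4

r to a full sibling = 0.5 (full sibs share both parents — two paths of length 2: r = 2·(1/2)^2 = 1/2).
Hamilton's rule: n·r·B > C  ⇒  n > C/(r·B) = 0.239/(0.5·0.142) = 3.366.
The smallest integer exceeding 3.366 is 4.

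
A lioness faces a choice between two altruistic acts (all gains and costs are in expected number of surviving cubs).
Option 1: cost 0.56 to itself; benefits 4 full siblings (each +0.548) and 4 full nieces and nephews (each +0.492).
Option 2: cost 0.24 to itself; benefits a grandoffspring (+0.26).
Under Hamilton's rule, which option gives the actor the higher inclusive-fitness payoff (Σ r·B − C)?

Option 1

Option 1: r to a full sibling = 0.5.
Option 1: r to a full niece or nephew = 0.25.
Option 1: Σ r·B − C = (4·0.5·0.548 + 4·0.25·0.492) − 0.56 = 1.028.
Option 2: r to a grandoffspring = 0.25.
Option 2: Σ r·B − C = (1·0.25·0.26) − 0.24 = -0.175.
Option 1 has the higher net inclusive-fitness payoff.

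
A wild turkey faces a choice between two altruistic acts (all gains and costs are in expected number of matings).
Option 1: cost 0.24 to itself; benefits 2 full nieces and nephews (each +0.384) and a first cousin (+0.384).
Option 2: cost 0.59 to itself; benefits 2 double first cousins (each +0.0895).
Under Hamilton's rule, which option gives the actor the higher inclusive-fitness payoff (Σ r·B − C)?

Option 1

Option 1: r to a full niece or nephew = 0.25.
Option 1: r to a first cousin = 0.125.
Option 1: Σ r·B − C = (2·0.25·0.384 + 1·0.125·0.384) − 0.24 = 0.
Option 2: r to a double first cousin = 0.25.
Option 2: Σ r·B − C = (2·0.25·0.0895) − 0.59 = -0.54525.
Option 1 has the higher net inclusive-fitness payoff.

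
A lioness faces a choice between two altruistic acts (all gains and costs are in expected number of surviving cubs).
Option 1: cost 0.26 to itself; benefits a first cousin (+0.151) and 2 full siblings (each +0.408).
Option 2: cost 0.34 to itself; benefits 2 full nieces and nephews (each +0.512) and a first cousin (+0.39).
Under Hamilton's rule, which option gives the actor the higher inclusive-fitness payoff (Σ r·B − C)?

Option 1

Option 1: r to a first cousin = 0.125.
Option 1: r to a full sibling = 0.5.
Option 1: Σ r·B − C = (1·0.125·0.151 + 2·0.5·0.408) − 0.26 = 0.166875.
Option 2: r to a full niece or nephew = 0.25.
Option 2: r to a first cousin = 0.125.
Option 2: Σ r·B − C = (2·0.25·0.512 + 1·0.125·0.39) − 0.34 = -0.03525.
Option 1 has the higher net inclusive-fitness payoff.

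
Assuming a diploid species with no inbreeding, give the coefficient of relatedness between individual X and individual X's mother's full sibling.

0.25

Each parent–offspring link contributes a factor of 1/2, and independent paths through distinct common ancestors add.
Full aunt/uncle↔niece/nephew: two paths of length 3 through the shared grandparent pair: r = 2·(1/2)^3 = 1/4.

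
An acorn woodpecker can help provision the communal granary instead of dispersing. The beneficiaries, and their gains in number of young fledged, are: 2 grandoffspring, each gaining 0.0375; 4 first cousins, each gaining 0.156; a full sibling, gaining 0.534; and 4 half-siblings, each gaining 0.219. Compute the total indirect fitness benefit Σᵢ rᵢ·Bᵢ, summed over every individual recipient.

r to a grandoffspring = 0.25 (two parent–offspring links: r = (1/2)^2 = 1/4).
r to a first cousin = 0.125 (first cousins share one grandparent pair — two paths of length 4: r = 2·(1/2)^4 = 1/8).
r to a full sibling = 1/2 (full sibs share both parents — two paths of length 2: r = 2·(1/2)^2 = 1/2).
r to a half-sibling = 1/4 (half-sibs share one parent — one path of length 2: r = (1/2)^2 = 1/4).
Summing one r·B term per recipient: 2·0.25·0.0375 + 4·0.125·0.156 + 1·0.5·0.534 + 4·0.25·0.219 = 0.58275.

0.58275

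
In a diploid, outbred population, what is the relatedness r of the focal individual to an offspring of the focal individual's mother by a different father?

0.25

Each parent–offspring link contributes a factor of 1/2, and independent paths through distinct common ancestors add.
Half-sibs share one parent — one path of length 2: r = (1/2)^2 = 1/4.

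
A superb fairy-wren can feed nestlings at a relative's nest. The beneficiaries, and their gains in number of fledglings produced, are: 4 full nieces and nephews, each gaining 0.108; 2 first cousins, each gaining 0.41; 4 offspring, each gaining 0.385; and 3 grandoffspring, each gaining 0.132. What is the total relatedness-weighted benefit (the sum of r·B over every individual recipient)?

1.0795

r to a full niece or nephew = 0.25 (full aunt/uncle↔niece/nephew: two paths of length 3 through the shared grandparent pair: r = 2·(1/2)^3 = 1/4).
r to a first cousin = 1/8 (first cousins share one grandparent pair — two paths of length 4: r = 2·(1/2)^4 = 1/8).
r to an offspring = 1/2 (one parent–offspring link: r = (1/2)^1 = 1/2).
r to a grandoffspring = 1/4 (two parent–offspring links: r = (1/2)^2 = 1/4).
Summing one r·B term per recipient: 4·0.25·0.108 + 2·0.125·0.41 + 4·0.5·0.385 + 3·0.25·0.132 = 1.0795.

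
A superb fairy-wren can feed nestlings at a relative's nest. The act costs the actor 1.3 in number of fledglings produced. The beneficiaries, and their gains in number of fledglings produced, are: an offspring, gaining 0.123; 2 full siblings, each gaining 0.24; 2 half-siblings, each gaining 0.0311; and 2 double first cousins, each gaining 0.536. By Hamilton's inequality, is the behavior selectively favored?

Hamilton's rule: the trait is favored when the sum of r·B over every recipient exceeds the actor's cost C.
r to an offspring = 1/2 (one parent–offspring link: r = (1/2)^1 = 1/2).
r to a full sibling = 0.5 (full sibs share both parents — two paths of length 2: r = 2·(1/2)^2 = 1/2).
r to a half-sibling = 1/4 (half-sibs share one parent — one path of length 2: r = (1/2)^2 = 1/4).
r to a double first cousin = 0.25 (double first cousins share both grandparent pairs — four paths of length 4: r = 4·(1/2)^4 = 1/4).
Summing one r·B term per recipient: 1·0.5·0.123 + 2·0.5·0.24 + 2·0.25·0.0311 + 2·0.25·0.536 = 0.58505.
0.58505 < 1.3: the indirect benefit is less than the cost.

No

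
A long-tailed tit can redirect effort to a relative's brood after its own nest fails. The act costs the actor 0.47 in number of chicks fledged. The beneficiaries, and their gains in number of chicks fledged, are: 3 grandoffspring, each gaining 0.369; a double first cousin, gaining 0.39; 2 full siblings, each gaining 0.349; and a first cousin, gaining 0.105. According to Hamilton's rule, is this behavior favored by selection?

Yes

Hamilton's rule: the trait is favored when the sum of r·B over every recipient exceeds the actor's cost C.
r to a grandoffspring = 0.25 (two parent–offspring links: r = (1/2)^2 = 1/4).
r to a double first cousin = 0.25 (double first cousins share both grandparent pairs — four paths of length 4: r = 4·(1/2)^4 = 1/4).
r to a full sibling = 0.5 (full sibs share both parents — two paths of length 2: r = 2·(1/2)^2 = 1/2).
r to a first cousin = 0.125 (first cousins share one grandparent pair — two paths of length 4: r = 2·(1/2)^4 = 1/8).
Summing one r·B term per recipient: 3·0.25·0.369 + 1·0.25·0.39 + 2·0.5·0.349 + 1·0.125·0.105 = 0.736375.
0.736375 > 0.47: the indirect benefit exceeds the cost.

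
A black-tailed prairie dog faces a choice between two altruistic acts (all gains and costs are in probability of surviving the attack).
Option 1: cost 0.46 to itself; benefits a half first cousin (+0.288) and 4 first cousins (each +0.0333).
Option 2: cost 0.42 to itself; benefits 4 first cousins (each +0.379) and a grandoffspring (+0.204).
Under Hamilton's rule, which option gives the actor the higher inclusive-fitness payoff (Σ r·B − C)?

Option 1: r to a half first cousin = 0.0625.
Option 1: r to a first cousin = 0.125.
Option 1: Σ r·B − C = (1·0.0625·0.288 + 4·0.125·0.0333) − 0.46 = -0.42535.
Option 2: r to a first cousin = 0.125.
Option 2: r to a grandoffspring = 0.25.
Option 2: Σ r·B − C = (4·0.125·0.379 + 1·0.25·0.204) − 0.42 = -0.1795.
Option 2 has the higher net inclusive-fitness payoff.

Option 2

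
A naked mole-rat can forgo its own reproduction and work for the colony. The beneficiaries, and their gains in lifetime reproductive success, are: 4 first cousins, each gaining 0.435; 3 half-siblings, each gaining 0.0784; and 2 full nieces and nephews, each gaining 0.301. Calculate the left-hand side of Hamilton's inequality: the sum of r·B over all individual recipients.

0.4268

r to a first cousin = 1/8 (first cousins share one grandparent pair — two paths of length 4: r = 2·(1/2)^4 = 1/8).
r to a half-sibling = 1/4 (half-sibs share one parent — one path of length 2: r = (1/2)^2 = 1/4).
r to a full niece or nephew = 1/4 (full aunt/uncle↔niece/nephew: two paths of length 3 through the shared grandparent pair: r = 2·(1/2)^3 = 1/4).
Summing one r·B term per recipient: 4·0.125·0.435 + 3·0.25·0.0784 + 2·0.25·0.301 = 0.4268.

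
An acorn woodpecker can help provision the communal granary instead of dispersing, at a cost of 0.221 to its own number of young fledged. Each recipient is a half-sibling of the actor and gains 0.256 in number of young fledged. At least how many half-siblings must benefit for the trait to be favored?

4

r to a half-sibling = 1/4 (half-sibs share one parent — one path of length 2: r = (1/2)^2 = 1/4).
Hamilton's rule: n·r·B > C  ⇒  n > C/(r·B) = 0.221/(0.25·0.256) = 3.453.
The smallest integer exceeding 3.453 is 4.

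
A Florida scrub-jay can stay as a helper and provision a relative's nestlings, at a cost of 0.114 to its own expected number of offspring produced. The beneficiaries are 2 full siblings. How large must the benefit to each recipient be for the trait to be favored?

r to a full sibling = 0.5 (full sibs share both parents — two paths of length 2: r = 2·(1/2)^2 = 1/2).
Hamilton's rule with n recipients of equal r: n·r·B > C, so B > C/(n·r) = 0.114/(2·0.5) = 0.114.

0.114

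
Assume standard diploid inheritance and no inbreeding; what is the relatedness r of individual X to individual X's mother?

Each parent–offspring link contributes a factor of 1/2, and independent paths through distinct common ancestors add.
One parent–offspring link: r = (1/2)^1 = 1/2.

0.5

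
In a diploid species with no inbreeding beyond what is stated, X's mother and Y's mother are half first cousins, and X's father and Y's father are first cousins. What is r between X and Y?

Wright's path rule: contributions from independent ancestry routes add.
X and Y are related in two ways: half second cousins through their mothers (r = 1/64) and second cousins through their fathers (r = 1/32).
r = 1/64 + 1/32 = 3/64 = 0.046875.

0.046875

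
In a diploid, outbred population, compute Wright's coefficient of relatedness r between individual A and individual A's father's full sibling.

Each parent–offspring link contributes a factor of 1/2, and independent paths through distinct common ancestors add.
Full aunt/uncle↔niece/nephew: two paths of length 3 through the shared grandparent pair: r = 2·(1/2)^3 = 1/4.

0.25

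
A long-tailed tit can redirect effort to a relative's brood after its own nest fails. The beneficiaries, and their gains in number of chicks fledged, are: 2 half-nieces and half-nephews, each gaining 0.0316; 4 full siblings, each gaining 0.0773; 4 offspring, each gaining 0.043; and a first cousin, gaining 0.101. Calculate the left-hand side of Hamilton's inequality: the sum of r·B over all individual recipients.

r to a half-niece or half-nephew = 1/8 (half-aunt/uncle↔niece/nephew: one path of length 3: r = (1/2)^3 = 1/8).
r to a full sibling = 1/2 (full sibs share both parents — two paths of length 2: r = 2·(1/2)^2 = 1/2).
r to an offspring = 1/2 (one parent–offspring link: r = (1/2)^1 = 1/2).
r to a first cousin = 0.125 (first cousins share one grandparent pair — two paths of length 4: r = 2·(1/2)^4 = 1/8).
Summing one r·B term per recipient: 2·0.125·0.0316 + 4·0.5·0.0773 + 4·0.5·0.043 + 1·0.125·0.101 = 0.261125.

0.261125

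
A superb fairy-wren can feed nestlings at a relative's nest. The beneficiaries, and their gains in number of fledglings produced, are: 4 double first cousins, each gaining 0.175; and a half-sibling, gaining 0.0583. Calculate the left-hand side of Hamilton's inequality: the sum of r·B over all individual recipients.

0.189575

r to a double first cousin = 1/4 (double first cousins share both grandparent pairs — four paths of length 4: r = 4·(1/2)^4 = 1/4).
r to a half-sibling = 1/4 (half-sibs share one parent — one path of length 2: r = (1/2)^2 = 1/4).
Summing one r·B term per recipient: 4·0.25·0.175 + 1·0.25·0.0583 = 0.189575.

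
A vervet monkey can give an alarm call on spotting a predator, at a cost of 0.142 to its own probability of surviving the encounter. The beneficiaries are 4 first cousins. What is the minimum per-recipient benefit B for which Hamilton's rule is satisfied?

0.284

r to a first cousin = 0.125 (first cousins share one grandparent pair — two paths of length 4: r = 2·(1/2)^4 = 1/8).
Hamilton's rule with n recipients of equal r: n·r·B > C, so B > C/(n·r) = 0.142/(4·0.125) = 0.284.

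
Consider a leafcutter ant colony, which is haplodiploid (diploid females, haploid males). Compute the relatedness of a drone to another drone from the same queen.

Haploid brothers each carry a random half of the queen's diploid genome, so on average they share half: r = 1/2.

0.5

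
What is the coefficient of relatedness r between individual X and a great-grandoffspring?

0.125

Each parent–offspring link contributes a factor of 1/2, and independent paths through distinct common ancestors add.
Three parent–offspring links: r = (1/2)^3 = 1/8.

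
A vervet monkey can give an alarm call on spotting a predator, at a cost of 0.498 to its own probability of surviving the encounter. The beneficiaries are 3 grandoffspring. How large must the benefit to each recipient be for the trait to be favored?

0.664

r to a grandoffspring = 0.25 (two parent–offspring links: r = (1/2)^2 = 1/4).
Hamilton's rule with n recipients of equal r: n·r·B > C, so B > C/(n·r) = 0.498/(3·0.25) = 0.664.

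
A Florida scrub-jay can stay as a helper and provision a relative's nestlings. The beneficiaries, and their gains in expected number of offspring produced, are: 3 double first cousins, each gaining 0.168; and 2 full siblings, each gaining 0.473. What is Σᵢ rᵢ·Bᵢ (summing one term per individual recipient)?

r to a double first cousin = 0.25 (double first cousins share both grandparent pairs — four paths of length 4: r = 4·(1/2)^4 = 1/4).
r to a full sibling = 0.5 (full sibs share both parents — two paths of length 2: r = 2·(1/2)^2 = 1/2).
Summing one r·B term per recipient: 3·0.25·0.168 + 2·0.5·0.473 = 0.599.

0.599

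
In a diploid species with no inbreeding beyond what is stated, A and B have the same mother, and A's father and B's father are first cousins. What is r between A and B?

0.28125

Independent pedigree routes through distinct common ancestors add.
A and B are related in two ways: half-sibs through their shared mother (r = 1/4) and second cousins through their fathers (r = 1/32).
r = 1/4 + 1/32 = 0.28125.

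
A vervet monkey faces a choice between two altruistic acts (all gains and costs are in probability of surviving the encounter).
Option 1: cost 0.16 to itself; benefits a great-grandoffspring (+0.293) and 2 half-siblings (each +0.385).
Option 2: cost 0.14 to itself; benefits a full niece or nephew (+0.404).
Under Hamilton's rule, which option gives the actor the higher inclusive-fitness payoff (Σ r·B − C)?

Option 1: r to a great-grandoffspring = 0.125.
Option 1: r to a half-sibling = 0.25.
Option 1: Σ r·B − C = (1·0.125·0.293 + 2·0.25·0.385) − 0.16 = 0.069125.
Option 2: r to a full niece or nephew = 0.25.
Option 2: Σ r·B − C = (1·0.25·0.404) − 0.14 = -0.039.
Option 1 has the higher net inclusive-fitness payoff.

Option 1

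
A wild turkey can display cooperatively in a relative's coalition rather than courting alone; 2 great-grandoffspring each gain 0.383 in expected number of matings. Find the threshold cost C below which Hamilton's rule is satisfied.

r to a great-grandoffspring = 1/8 (three parent–offspring links: r = (1/2)^3 = 1/8).
Hamilton's rule: n·r·B > C, so the trait is favored while C < n·r·B = 2·0.125·0.383 = 0.09575.

0.09575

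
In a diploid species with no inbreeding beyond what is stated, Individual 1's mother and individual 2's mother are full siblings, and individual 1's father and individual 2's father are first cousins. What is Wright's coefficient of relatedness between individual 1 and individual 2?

Wright's path rule: contributions from independent ancestry routes add.
Individual 1 and individual 2 are related in two ways: first cousins through their mothers (r = 1/8) and second cousins through their fathers (r = 1/32).
r = 1/8 + 1/32 = 5/32 = 0.15625.

0.15625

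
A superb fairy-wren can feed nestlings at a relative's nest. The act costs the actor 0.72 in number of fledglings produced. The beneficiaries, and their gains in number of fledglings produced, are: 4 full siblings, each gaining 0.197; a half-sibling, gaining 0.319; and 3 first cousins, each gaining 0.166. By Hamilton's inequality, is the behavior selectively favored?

No

Hamilton's rule: the trait is favored when the sum of r·B over every recipient exceeds the actor's cost C.
r to a full sibling = 0.5 (full sibs share both parents — two paths of length 2: r = 2·(1/2)^2 = 1/2).
r to a half-sibling = 1/4 (half-sibs share one parent — one path of length 2: r = (1/2)^2 = 1/4).
r to a first cousin = 1/8 (first cousins share one grandparent pair — two paths of length 4: r = 2·(1/2)^4 = 1/8).
Summing one r·B term per recipient: 4·0.5·0.197 + 1·0.25·0.319 + 3·0.125·0.166 = 0.536.
0.536 < 0.72: the indirect benefit is less than the cost.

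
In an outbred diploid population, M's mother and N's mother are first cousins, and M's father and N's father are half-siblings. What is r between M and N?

0.09375

Independent pedigree routes through distinct common ancestors add.
M and N are related in two ways: second cousins through their mothers (r = 1/32) and half first cousins through their fathers (r = 1/16).
r = 1/32 + 1/16 = 0.09375.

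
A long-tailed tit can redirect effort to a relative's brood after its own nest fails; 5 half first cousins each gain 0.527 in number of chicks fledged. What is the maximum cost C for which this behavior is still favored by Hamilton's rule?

r to a half first cousin = 1/16 (half first cousins share one grandparent — one path of length 4: r = (1/2)^4 = 1/16).
Hamilton's rule: n·r·B > C, so the trait is favored while C < n·r·B = 5·0.0625·0.527 = 0.1646875.

0.1646875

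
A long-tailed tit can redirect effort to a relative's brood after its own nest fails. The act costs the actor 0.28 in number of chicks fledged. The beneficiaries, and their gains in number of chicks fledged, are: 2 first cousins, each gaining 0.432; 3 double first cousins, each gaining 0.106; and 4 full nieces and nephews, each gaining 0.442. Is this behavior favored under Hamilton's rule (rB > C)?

Hamilton's rule: the trait is favored when the sum of r·B over every recipient exceeds the actor's cost C.
r to a first cousin = 1/8 (first cousins share one grandparent pair — two paths of length 4: r = 2·(1/2)^4 = 1/8).
r to a double first cousin = 0.25 (double first cousins share both grandparent pairs — four paths of length 4: r = 4·(1/2)^4 = 1/4).
r to a full niece or nephew = 0.25 (full aunt/uncle↔niece/nephew: two paths of length 3 through the shared grandparent pair: r = 2·(1/2)^3 = 1/4).
Summing one r·B term per recipient: 2·0.125·0.432 + 3·0.25·0.106 + 4·0.25·0.442 = 0.6295.
0.6295 > 0.28: the indirect benefit exceeds the cost.

Yes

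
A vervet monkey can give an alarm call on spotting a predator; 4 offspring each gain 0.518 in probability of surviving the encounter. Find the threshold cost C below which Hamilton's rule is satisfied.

r to an offspring = 0.5 (one parent–offspring link: r = (1/2)^1 = 1/2).
Hamilton's rule: n·r·B > C, so the trait is favored while C < n·r·B = 4·0.5·0.518 = 1.036.

1.036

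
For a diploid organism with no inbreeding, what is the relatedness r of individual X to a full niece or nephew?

Full aunt/uncle↔niece/nephew: two paths of length 3 through the shared grandparent pair: r = 2·(1/2)^3 = 1/4.

0.25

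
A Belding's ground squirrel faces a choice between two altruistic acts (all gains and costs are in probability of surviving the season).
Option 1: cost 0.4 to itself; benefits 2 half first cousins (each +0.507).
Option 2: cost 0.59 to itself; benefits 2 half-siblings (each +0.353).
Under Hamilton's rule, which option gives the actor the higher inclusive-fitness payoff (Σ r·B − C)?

Option 1

Option 1: r to a half first cousin = 0.0625.
Option 1: Σ r·B − C = (2·0.0625·0.507) − 0.4 = -0.336625.
Option 2: r to a half-sibling = 0.25.
Option 2: Σ r·B − C = (2·0.25·0.353) − 0.59 = -0.4135.
Option 1 has the higher net inclusive-fitness payoff.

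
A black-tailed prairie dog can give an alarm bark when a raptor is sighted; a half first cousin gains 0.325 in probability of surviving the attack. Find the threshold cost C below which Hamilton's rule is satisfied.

r to a half first cousin = 1/16 (half first cousins share one grandparent — one path of length 4: r = (1/2)^4 = 1/16).
Hamilton's rule: n·r·B > C, so the trait is favored while C < n·r·B = 1·0.0625·0.325 = 0.0203125.

0.0203125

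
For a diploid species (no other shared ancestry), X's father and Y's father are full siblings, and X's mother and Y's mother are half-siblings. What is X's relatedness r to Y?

With two independent routes of shared ancestry, r is the sum of the two contributions.
X and Y are related in two ways: first cousins through their fathers (r = 1/8) and half first cousins through their mothers (r = 1/16).
r = 1/8 + 1/16 = 0.1875.

0.1875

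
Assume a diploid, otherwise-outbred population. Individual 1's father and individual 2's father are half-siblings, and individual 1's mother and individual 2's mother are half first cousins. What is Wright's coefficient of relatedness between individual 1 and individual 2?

Relatedness sums over independent paths through distinct common ancestors.
Individual 1 and individual 2 are related in two ways: half first cousins through their fathers (r = 1/16) and half second cousins through their mothers (r = 1/64).
r = 1/16 + 1/64 = 0.078125.

0.078125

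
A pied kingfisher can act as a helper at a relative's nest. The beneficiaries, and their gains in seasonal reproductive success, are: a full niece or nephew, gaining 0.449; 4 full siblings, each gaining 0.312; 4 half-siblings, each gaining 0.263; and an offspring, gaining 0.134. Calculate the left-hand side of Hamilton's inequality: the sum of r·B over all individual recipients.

1.06625

r to a full niece or nephew = 0.25 (full aunt/uncle↔niece/nephew: two paths of length 3 through the shared grandparent pair: r = 2·(1/2)^3 = 1/4).
r to a full sibling = 0.5 (full sibs share both parents — two paths of length 2: r = 2·(1/2)^2 = 1/2).
r to a half-sibling = 1/4 (half-sibs share one parent — one path of length 2: r = (1/2)^2 = 1/4).
r to an offspring = 1/2 (one parent–offspring link: r = (1/2)^1 = 1/2).
Summing one r·B term per recipient: 1·0.25·0.449 + 4·0.5·0.312 + 4·0.25·0.263 + 1·0.5·0.134 = 1.06625.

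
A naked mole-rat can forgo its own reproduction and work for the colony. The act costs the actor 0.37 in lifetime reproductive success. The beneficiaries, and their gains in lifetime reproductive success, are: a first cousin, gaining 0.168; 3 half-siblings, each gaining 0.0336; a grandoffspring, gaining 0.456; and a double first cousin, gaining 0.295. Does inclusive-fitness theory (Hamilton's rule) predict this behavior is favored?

No

Hamilton's rule: the trait is favored when the sum of r·B over every recipient exceeds the actor's cost C.
r to a first cousin = 0.125 (first cousins share one grandparent pair — two paths of length 4: r = 2·(1/2)^4 = 1/8).
r to a half-sibling = 0.25 (half-sibs share one parent — one path of length 2: r = (1/2)^2 = 1/4).
r to a grandoffspring = 0.25 (two parent–offspring links: r = (1/2)^2 = 1/4).
r to a double first cousin = 0.25 (double first cousins share both grandparent pairs — four paths of length 4: r = 4·(1/2)^4 = 1/4).
Summing one r·B term per recipient: 1·0.125·0.168 + 3·0.25·0.0336 + 1·0.25·0.456 + 1·0.25·0.295 = 0.23395.
0.23395 < 0.37: the indirect benefit is less than the cost.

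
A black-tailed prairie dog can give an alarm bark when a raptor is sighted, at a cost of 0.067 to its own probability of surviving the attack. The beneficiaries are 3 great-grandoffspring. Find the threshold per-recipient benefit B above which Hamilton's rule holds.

r to a great-grandoffspring = 0.125 (three parent–offspring links: r = (1/2)^3 = 1/8).
Hamilton's rule with n recipients of equal r: n·r·B > C, so B > C/(n·r) = 0.067/(3·0.125) = 0.1787.

0.1787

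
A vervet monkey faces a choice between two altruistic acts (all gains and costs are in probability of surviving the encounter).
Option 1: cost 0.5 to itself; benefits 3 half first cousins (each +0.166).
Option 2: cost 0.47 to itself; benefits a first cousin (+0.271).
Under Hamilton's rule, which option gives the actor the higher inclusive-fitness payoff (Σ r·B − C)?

Option 2

Option 1: r to a half first cousin = 0.0625.
Option 1: Σ r·B − C = (3·0.0625·0.166) − 0.5 = -0.468875.
Option 2: r to a first cousin = 0.125.
Option 2: Σ r·B − C = (1·0.125·0.271) − 0.47 = -0.436125.
Option 2 has the higher net inclusive-fitness payoff.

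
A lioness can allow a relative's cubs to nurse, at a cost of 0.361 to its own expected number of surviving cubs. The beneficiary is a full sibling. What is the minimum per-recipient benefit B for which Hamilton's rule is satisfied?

r to a full sibling = 0.5 (full sibs share both parents — two paths of length 2: r = 2·(1/2)^2 = 1/2).
Hamilton's rule with n recipients of equal r: n·r·B > C, so B > C/(n·r) = 0.361/(1·0.5) = 0.722.

0.722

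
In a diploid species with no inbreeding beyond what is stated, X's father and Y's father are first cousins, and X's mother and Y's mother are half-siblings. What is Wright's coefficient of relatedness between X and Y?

With two independent routes of shared ancestry, r is the sum of the two contributions.
X and Y are related in two ways: second cousins through their fathers (r = 1/32) and half first cousins through their mothers (r = 1/16).
r = 1/32 + 1/16 = 3/32 = 0.09375.

0.09375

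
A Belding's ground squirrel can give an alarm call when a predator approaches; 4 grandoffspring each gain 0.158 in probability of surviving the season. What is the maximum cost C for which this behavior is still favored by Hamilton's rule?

r to a grandoffspring = 0.25 (two parent–offspring links: r = (1/2)^2 = 1/4).
Hamilton's rule: n·r·B > C, so the trait is favored while C < n·r·B = 4·0.25·0.158 = 0.158.

0.158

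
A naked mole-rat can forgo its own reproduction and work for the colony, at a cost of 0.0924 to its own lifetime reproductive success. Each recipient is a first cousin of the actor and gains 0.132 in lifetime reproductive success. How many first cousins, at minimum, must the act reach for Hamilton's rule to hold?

r to a first cousin = 0.125 (first cousins share one grandparent pair — two paths of length 4: r = 2·(1/2)^4 = 1/8).
Hamilton's rule: n·r·B > C  ⇒  n > C/(r·B) = 0.0924/(0.125·0.132) = 5.6.
The smallest integer exceeding 5.6 is 6.

6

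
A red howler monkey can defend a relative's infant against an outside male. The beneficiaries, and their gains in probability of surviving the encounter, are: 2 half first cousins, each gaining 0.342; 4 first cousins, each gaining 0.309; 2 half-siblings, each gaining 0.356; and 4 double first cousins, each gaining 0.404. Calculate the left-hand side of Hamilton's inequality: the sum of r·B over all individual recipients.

0.77925

r to a half first cousin = 0.0625 (half first cousins share one grandparent — one path of length 4: r = (1/2)^4 = 1/16).
r to a first cousin = 1/8 (first cousins share one grandparent pair — two paths of length 4: r = 2·(1/2)^4 = 1/8).
r to a half-sibling = 0.25 (half-sibs share one parent — one path of length 2: r = (1/2)^2 = 1/4).
r to a double first cousin = 1/4 (double first cousins share both grandparent pairs — four paths of length 4: r = 4·(1/2)^4 = 1/4).
Summing one r·B term per recipient: 2·0.0625·0.342 + 4·0.125·0.309 + 2·0.25·0.356 + 4·0.25·0.404 = 0.77925.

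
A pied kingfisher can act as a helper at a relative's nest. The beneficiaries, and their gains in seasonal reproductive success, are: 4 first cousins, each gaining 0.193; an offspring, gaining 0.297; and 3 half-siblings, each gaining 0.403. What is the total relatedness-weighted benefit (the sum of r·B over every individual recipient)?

r to a first cousin = 0.125 (first cousins share one grandparent pair — two paths of length 4: r = 2·(1/2)^4 = 1/8).
r to an offspring = 0.5 (one parent–offspring link: r = (1/2)^1 = 1/2).
r to a half-sibling = 0.25 (half-sibs share one parent — one path of length 2: r = (1/2)^2 = 1/4).
Summing one r·B term per recipient: 4·0.125·0.193 + 1·0.5·0.297 + 3·0.25·0.403 = 0.54725.

0.54725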